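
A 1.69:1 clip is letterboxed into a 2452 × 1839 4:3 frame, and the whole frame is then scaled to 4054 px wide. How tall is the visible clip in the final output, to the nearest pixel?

Fitted into 2452×1839, the clip spans the width; its height is 2452 / 1.690 ≈ 1450.89 px.
Resizing to 4054 px wide multiplies everything by 1.6533: 1450.89 → 2398.82 px.

2399 px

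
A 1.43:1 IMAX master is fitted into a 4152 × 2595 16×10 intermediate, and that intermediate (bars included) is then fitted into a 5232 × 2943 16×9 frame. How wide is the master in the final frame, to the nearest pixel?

1.43:1 IMAX in 4152×2595: fills the height, so the master is 3710.85 × 2595.00.
Second fit — the 16×10 canvas into 5232×2943 spans the height: 4708.80 × 2943.00 (×1.1341 from 4152×2595).
So the master's width is 3710.85 × 1.1341 ≈ 4208.49.

4208 px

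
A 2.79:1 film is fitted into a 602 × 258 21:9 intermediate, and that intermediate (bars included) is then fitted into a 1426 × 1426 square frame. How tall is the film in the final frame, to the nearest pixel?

2.79:1 in 602×258: fills the width, so the film is 602.00 × 215.77.
The 21:9 canvas is width-limited in 1426×1426, giving 1426.00 × 611.14; scale factor 2.3688.
So the film's height is 215.77 × 2.3688 ≈ 511.11.

511 px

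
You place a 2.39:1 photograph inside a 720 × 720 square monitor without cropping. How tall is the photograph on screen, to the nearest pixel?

301 px

Since 2.390 > 1.000, the photograph is width-limited.
That makes the image 301.26 px tall (720 / 2.390).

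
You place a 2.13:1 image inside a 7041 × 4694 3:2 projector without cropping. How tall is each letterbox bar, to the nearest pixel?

694 px

2.13:1 is wider than 3:2, so it spans the full width.
Content height = 7041 / 2.130 ≈ 3305.63 px.
Leftover height: 4694 − 3305.63 = 1388.37 px → 694.18 each side.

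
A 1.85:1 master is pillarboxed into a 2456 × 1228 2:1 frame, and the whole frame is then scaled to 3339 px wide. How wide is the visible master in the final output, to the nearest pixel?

In the 2456×1228 frame the master fills the height: width = 1228 × 1.850 ≈ 2271.80 px.
The frame scales by 3339/2456 = 1.3595; 2271.80 × 1.3595 ≈ 3088.57 px.

3089 px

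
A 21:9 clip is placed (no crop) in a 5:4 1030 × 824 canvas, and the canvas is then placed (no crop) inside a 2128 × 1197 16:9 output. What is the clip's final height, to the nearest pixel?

Inside the 1030×824 canvas the clip is width-limited at 1030.00 × 441.43.
Second fit — the 5:4 canvas into 2128×1197 spans the height: 1496.25 × 1197.00 (×1.4527 from 1030×824).
The clip scales with it: height 441.43 × 1.4527 ≈ 641.25.

641 px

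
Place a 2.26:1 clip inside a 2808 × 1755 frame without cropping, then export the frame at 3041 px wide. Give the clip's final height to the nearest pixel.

1346 px

In the 2808×1755 frame the clip fills the width: height = 2808 / 2.260 ≈ 1242.48 px.
Resizing to 3041 px wide multiplies everything by 1.0830: 1242.48 → 1345.58 px.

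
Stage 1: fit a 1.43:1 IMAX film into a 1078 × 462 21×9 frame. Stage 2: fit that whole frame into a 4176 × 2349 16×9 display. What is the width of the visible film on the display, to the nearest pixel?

First fit — 1.43:1 IMAX into 1078×462 spans the height: 660.66 × 462.00.
Second fit — the 21×9 canvas into 4176×2349 spans the width: 4176.00 × 1789.71 (×3.8738 from 1078×462).
So the film's width is 660.66 × 3.8738 ≈ 2559.29.

2559 px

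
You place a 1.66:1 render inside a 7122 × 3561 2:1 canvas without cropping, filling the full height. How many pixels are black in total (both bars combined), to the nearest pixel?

4311445 pixels

The render is 3561 × 1.660 ≈ 5911.2600 px wide.
Leftover width: 7122 − 5911.2600 = 1210.7400 px.
Bar area = 1210.7400 × 3561 ≈ 4311445 px.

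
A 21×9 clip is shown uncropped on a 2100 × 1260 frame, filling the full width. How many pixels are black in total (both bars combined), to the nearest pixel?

The clip is 2100 × 9/21 ≈ 900.0000 px tall.
Black = 1260 − 900.0000 = 360.0000 px.
Across the 2100-px span: 360.0000 × 2100 ≈ 756000 px.

756000 pixels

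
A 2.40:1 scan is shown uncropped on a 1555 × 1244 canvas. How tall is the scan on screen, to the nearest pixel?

648 px

Since 2.400 > 1.250, the scan is width-limited.
That makes the image 647.92 px tall (1555 / 2.400).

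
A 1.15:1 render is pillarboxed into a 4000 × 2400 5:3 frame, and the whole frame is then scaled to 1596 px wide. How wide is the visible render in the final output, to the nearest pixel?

1101 px

Fitted into 4000×2400, the render spans the height; its width is 2400 × 1.150 ≈ 2760.00 px.
The frame scales by 1596/4000 = 0.3990; 2760.00 × 0.3990 ≈ 1101.24 px.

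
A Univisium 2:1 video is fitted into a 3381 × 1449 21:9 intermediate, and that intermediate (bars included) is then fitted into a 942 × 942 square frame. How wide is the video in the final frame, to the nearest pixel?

Univisium 2:1 in 3381×1449: fills the height, so the video is 2898.00 × 1449.00.
The 21:9 canvas is width-limited in 942×942, giving 942.00 × 403.71; scale factor 0.2786.
So the video's width is 2898.00 × 0.2786 ≈ 807.43.

807 px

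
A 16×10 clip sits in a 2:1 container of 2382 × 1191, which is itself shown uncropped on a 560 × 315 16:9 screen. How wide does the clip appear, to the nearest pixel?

16×10 in 2382×1191: fills the height, so the clip is 1905.60 × 1191.00.
The 2:1 canvas is width-limited in 560×315, giving 560.00 × 280.00; scale factor 0.2351.
The clip scales with it: width 1905.60 × 0.2351 ≈ 448.00.

448 px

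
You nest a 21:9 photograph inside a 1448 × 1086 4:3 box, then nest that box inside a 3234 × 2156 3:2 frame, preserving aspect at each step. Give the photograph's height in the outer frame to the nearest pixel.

1232 px

21:9 in 1448×1086: fills the width, so the photograph is 1448.00 × 620.57.
The 4:3 canvas is height-limited in 3234×2156, giving 2874.67 × 2156.00; scale factor 1.9853.
The photograph scales with it: height 620.57 × 1.9853 ≈ 1232.00.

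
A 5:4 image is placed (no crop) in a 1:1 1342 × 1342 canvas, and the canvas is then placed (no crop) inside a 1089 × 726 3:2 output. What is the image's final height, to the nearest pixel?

581 px

Inside the 1342×1342 canvas the image is width-limited at 1342.00 × 1073.60.
Second fit — the 1:1 canvas into 1089×726 spans the height: 726.00 × 726.00 (×0.5410 from 1342×1342).
The image scales with it: height 1073.60 × 0.5410 ≈ 580.80.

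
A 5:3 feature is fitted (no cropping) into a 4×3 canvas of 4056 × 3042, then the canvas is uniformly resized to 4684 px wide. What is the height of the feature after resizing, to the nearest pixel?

2810 px

At 4056×3042 the feature is width-limited, so height = 4056 × 3/5 ≈ 2433.60 px.
Scaling 4056 → 4684 is ×1.1548, so the height becomes 2433.60 × 1.1548 ≈ 2810.40 px.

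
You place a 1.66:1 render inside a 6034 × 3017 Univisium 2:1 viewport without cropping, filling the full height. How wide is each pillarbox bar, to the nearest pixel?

513 px

The render is 3017 × 1.660 ≈ 5008.22 px wide.
Black = 6034 − 5008.22 = 1025.78 px, or 512.89 per bar.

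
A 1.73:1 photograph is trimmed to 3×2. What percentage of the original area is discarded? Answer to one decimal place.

13.3%

Going from 1.73:1 to 3×2 means cutting width while keeping height.
Fraction kept = (1.500)/(1.730) ≈ 86.71%, so 13.29% is lost.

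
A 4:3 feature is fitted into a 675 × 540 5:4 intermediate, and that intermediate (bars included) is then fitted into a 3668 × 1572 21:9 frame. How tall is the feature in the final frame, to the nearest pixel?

Inside the 675×540 canvas the feature is width-limited at 675.00 × 506.25.
5:4 in 3668×1572: fills the height, so the intermediate becomes 1965.00 × 1572.00 — a scale of ×2.9111.
The feature scales with it: height 506.25 × 2.9111 ≈ 1473.75.

1474 px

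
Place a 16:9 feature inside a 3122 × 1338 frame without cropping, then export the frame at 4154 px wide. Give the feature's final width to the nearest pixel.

Fitted into 3122×1338, the feature spans the height; its width is 1338 × 16/9 ≈ 2378.67 px.
Resizing to 4154 px wide multiplies everything by 1.3306: 2378.67 → 3164.95 px.

3165 px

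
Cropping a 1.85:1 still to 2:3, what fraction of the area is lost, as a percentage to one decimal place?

64.0%

Going from 1.85:1 to 2:3 means cutting width while keeping height.
Fraction kept = (0.667)/(1.850) ≈ 36.04%, so 63.96% is lost.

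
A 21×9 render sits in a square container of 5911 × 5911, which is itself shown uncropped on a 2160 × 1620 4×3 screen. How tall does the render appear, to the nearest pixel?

21×9 in 5911×5911: fills the width, so the render is 5911.00 × 2533.29.
square in 2160×1620: fills the height, so the intermediate becomes 1620.00 × 1620.00 — a scale of ×0.2741.
The render scales with it: height 2533.29 × 0.2741 ≈ 694.29.

694 px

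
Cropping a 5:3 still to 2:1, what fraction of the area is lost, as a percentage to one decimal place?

The width stays; only height is cut (since 2:1 is wider than 5:3).
Area ratio = (1.667)/(2.000) = 83.33%; the remaining 16.67% is cropped out.

16.7%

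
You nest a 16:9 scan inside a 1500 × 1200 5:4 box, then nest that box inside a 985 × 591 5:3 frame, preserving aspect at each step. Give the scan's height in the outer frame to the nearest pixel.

First fit — 16:9 into 1500×1200 spans the width: 1500.00 × 843.75.
Second fit — the 5:4 canvas into 985×591 spans the height: 738.75 × 591.00 (×0.4925 from 1500×1200).
The scan scales with it: height 843.75 × 0.4925 ≈ 415.55.

416 px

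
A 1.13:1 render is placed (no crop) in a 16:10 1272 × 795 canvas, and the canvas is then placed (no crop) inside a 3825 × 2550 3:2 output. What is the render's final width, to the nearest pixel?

2701 px

First fit — 1.13:1 into 1272×795 spans the height: 898.35 × 795.00.
Second fit — the 16:10 canvas into 3825×2550 spans the width: 3825.00 × 2390.62 (×3.0071 from 1272×795).
So the render's width is 898.35 × 3.0071 ≈ 2701.41.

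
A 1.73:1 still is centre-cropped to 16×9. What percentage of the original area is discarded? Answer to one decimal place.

2.7%

16×9 is wider than 1.73:1, so the crop keeps the full width and trims the height.
Fraction kept = (1.730)/(1.778) ≈ 97.31%, so 2.69% is lost.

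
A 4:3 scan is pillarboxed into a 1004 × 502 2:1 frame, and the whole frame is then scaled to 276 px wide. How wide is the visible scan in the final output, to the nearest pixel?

At 1004×502 the scan is height-limited, so width = 502 × 4/3 ≈ 669.33 px.
Scaling 1004 → 276 is ×0.2749, so the width becomes 669.33 × 0.2749 ≈ 184.00 px.

184 px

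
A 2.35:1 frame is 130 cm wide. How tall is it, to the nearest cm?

130 / 2.350 = 55.32.

55 cm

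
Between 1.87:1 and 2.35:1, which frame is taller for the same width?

1.87 and 2.35; 2.35 > 1.87. The smaller width-to-height ratio is the taller frame.

1.87:1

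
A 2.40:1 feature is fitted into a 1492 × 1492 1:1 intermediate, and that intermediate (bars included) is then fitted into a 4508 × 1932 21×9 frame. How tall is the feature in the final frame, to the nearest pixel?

805 px

First fit — 2.40:1 into 1492×1492 spans the width: 1492.00 × 621.67.
1:1 in 4508×1932: fills the height, so the intermediate becomes 1932.00 × 1932.00 — a scale of ×1.2949.
So the feature's height is 621.67 × 1.2949 ≈ 805.00.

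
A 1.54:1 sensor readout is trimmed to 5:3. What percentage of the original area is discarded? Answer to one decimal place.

7.6%

Going from 1.54:1 to 5:3 means cutting height while keeping width.
Fraction kept = (1.540)/(1.667) ≈ 92.40%, so 7.60% is lost.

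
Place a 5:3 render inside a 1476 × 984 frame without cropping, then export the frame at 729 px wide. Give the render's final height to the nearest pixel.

Fitted into 1476×984, the render spans the width; its height is 1476 × 3/5 ≈ 885.60 px.
Resizing to 729 px wide multiplies everything by 0.4939: 885.60 → 437.40 px.

437 px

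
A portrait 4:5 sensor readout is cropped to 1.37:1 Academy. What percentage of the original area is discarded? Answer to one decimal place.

Going from portrait 4:5 to 1.37:1 Academy means cutting height while keeping width.
Fraction kept = (0.800)/(1.370) ≈ 58.39%, so 41.61% is lost.

41.6%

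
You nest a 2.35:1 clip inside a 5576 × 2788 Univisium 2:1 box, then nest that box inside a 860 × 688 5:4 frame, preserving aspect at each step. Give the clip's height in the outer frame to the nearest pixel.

366 px

Inside the 5576×2788 canvas the clip is width-limited at 5576.00 × 2372.77.
Second fit — the Univisium 2:1 canvas into 860×688 spans the width: 860.00 × 430.00 (×0.1542 from 5576×2788).
So the clip's height is 2372.77 × 0.1542 ≈ 365.96.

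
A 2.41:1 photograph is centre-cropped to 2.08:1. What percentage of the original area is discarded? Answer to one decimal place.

13.7%

2.08:1 is narrower than 2.41:1, so the crop keeps the full height and trims the width.
(2.080)/(2.410) ≈ 0.863 of the area survives, leaving 13.69% discarded.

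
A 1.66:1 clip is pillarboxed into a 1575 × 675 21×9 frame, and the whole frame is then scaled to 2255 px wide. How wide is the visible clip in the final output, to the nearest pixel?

1604 px

At 1575×675 the clip is height-limited, so width = 675 × 1.660 ≈ 1120.50 px.
The frame scales by 2255/1575 = 1.4317; 1120.50 × 1.4317 ≈ 1604.27 px.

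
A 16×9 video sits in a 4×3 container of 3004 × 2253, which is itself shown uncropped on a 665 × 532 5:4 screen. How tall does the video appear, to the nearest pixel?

374 px

16×9 in 3004×2253: fills the width, so the video is 3004.00 × 1689.75.
Second fit — the 4×3 canvas into 665×532 spans the width: 665.00 × 498.75 (×0.2214 from 3004×2253).
The video scales with it: height 1689.75 × 0.2214 ≈ 374.06.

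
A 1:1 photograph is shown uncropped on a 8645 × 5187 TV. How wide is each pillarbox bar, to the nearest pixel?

1729 px

1:1 (1.000) < 5:3 (1.667), so the photograph fills the height.
Content width = 5187 × 1/1 ≈ 5187.00 px.
Leftover width: 8645 − 5187.00 = 3458.00 px → 1729.00 each side.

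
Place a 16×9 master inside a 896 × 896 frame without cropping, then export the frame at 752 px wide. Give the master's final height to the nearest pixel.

423 px

In the 896×896 frame the master fills the width: height = 896 × 9/16 ≈ 504.00 px.
The frame scales by 752/896 = 0.8393; 504.00 × 0.8393 ≈ 423.00 px.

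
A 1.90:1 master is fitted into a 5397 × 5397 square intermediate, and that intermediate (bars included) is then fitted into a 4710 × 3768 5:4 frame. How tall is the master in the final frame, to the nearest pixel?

Inside the 5397×5397 canvas the master is width-limited at 5397.00 × 2840.53.
Second fit — the square canvas into 4710×3768 spans the height: 3768.00 × 3768.00 (×0.6982 from 5397×5397).
So the master's height is 2840.53 × 0.6982 ≈ 1983.16.

1983 px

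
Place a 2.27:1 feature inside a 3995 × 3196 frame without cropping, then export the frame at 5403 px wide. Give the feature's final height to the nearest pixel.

2380 px

In the 3995×3196 frame the feature fills the width: height = 3995 / 2.270 ≈ 1759.91 px.
Resizing to 5403 px wide multiplies everything by 1.3524: 1759.91 → 2380.18 px.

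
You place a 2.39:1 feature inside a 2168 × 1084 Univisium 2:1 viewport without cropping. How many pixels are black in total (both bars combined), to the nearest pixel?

Since 2.390 > 2.000, the feature is width-limited.
The feature is 2168 / 2.390 ≈ 907.1130 px tall.
1084 − 907.1130 = 176.8870 px of bars.
Bar area = 176.8870 × 2168 ≈ 383491 px.

383491 pixels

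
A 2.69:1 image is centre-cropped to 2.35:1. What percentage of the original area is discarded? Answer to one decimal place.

Going from 2.69:1 to 2.35:1 means cutting width while keeping height.
Fraction kept = (2.350)/(2.690) ≈ 87.36%, so 12.64% is lost.

12.6%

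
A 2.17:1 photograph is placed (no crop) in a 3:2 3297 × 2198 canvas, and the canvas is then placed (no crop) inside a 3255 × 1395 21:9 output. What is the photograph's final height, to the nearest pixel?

2.17:1 in 3297×2198: fills the width, so the photograph is 3297.00 × 1519.35.
Second fit — the 3:2 canvas into 3255×1395 spans the height: 2092.50 × 1395.00 (×0.6347 from 3297×2198).
Applying the same ×0.6347: 1519.35 → 964.29.

964 px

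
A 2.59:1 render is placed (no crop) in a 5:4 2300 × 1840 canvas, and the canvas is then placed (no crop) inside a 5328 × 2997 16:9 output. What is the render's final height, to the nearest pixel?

1446 px

2.59:1 in 2300×1840: fills the width, so the render is 2300.00 × 888.03.
5:4 in 5328×2997: fills the height, so the intermediate becomes 3746.25 × 2997.00 — a scale of ×1.6288.
So the render's height is 888.03 × 1.6288 ≈ 1446.43.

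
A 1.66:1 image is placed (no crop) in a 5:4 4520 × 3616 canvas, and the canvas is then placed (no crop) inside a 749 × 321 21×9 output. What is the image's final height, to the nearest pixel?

242 px

First fit — 1.66:1 into 4520×3616 spans the width: 4520.00 × 2722.89.
The 5:4 canvas is height-limited in 749×321, giving 401.25 × 321.00; scale factor 0.0888.
Applying the same ×0.0888: 2722.89 → 241.72.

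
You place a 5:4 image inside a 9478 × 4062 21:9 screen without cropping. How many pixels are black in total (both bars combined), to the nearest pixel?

17874831 pixels

5:4 is narrower than 21:9, so it spans the full height.
The image is 4062 × 5/4 ≈ 5077.5000 px wide.
Leftover width: 9478 − 5077.5000 = 4400.5000 px.
That's 4400.5000 × 4062 ≈ 17874831 black pixels.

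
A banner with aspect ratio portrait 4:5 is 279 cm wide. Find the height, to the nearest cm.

279 × 5/4 = 348.75.

349 cm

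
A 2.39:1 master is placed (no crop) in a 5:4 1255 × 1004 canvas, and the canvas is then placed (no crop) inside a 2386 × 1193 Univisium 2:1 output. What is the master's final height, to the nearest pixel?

Inside the 1255×1004 canvas the master is width-limited at 1255.00 × 525.10.
Second fit — the 5:4 canvas into 2386×1193 spans the height: 1491.25 × 1193.00 (×1.1882 from 1255×1004).
Applying the same ×1.1882: 525.10 → 623.95.

624 px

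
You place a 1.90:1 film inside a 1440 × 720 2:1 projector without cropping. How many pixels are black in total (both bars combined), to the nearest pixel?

Since 1.900 < 2.000, the film is height-limited.
That makes the image 1368.0000 px wide (720 × 1.900).
Leftover width: 1440 − 1368.0000 = 72.0000 px.
Across the 720-px span: 72.0000 × 720 ≈ 51840 px.

51840 pixels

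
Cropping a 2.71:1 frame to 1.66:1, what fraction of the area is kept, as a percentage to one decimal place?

1.66:1 is narrower than 2.71:1, so the crop keeps the full height and trims the width.
Area ratio = (1.660)/(2.710) = 61.25% retained.

61.3%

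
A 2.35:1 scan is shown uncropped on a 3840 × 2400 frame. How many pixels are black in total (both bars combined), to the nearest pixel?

Since 2.350 > 1.600, the scan is width-limited.
The scan is 3840 / 2.350 ≈ 1634.0426 px tall.
2400 − 1634.0426 = 765.9574 px of bars.
That's 765.9574 × 3840 ≈ 2941277 black pixels.

2941277 pixels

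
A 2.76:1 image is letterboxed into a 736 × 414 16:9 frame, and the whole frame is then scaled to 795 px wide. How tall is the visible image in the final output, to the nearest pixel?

288 px

Fitted into 736×414, the image spans the width; its height is 736 / 2.760 ≈ 266.67 px.
The frame scales by 795/736 = 1.0802; 266.67 × 1.0802 ≈ 288.04 px.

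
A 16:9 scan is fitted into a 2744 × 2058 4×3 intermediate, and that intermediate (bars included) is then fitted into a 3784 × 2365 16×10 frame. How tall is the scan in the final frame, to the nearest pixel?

1774 px

First fit — 16:9 into 2744×2058 spans the width: 2744.00 × 1543.50.
4×3 in 3784×2365: fills the height, so the intermediate becomes 3153.33 × 2365.00 — a scale of ×1.1492.
Applying the same ×1.1492: 1543.50 → 1773.75.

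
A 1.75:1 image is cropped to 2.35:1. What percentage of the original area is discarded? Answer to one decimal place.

25.5%

The width stays; only height is cut (since 2.35:1 is wider than 1.75:1).
Area ratio = (1.750)/(2.350) = 74.47%; the remaining 25.53% is cropped out.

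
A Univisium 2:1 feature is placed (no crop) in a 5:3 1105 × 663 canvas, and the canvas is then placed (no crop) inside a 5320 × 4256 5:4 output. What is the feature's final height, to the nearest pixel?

2660 px

Inside the 1105×663 canvas the feature is width-limited at 1105.00 × 552.50.
5:3 in 5320×4256: fills the width, so the intermediate becomes 5320.00 × 3192.00 — a scale of ×4.8145.
Applying the same ×4.8145: 552.50 → 2660.00.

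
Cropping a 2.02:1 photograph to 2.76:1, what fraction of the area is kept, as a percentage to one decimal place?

Going from 2.02:1 to 2.76:1 means cutting height while keeping width.
(2.020)/(2.760) ≈ 0.732 of the area survives.

73.2%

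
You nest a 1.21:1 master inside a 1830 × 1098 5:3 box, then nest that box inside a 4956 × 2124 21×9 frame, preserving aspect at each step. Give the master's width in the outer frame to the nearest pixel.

2570 px

First fit — 1.21:1 into 1830×1098 spans the height: 1328.58 × 1098.00.
Second fit — the 5:3 canvas into 4956×2124 spans the height: 3540.00 × 2124.00 (×1.9344 from 1830×1098).
So the master's width is 1328.58 × 1.9344 ≈ 2570.04.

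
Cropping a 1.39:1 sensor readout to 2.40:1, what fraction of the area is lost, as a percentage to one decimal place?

42.1%

Going from 1.39:1 to 2.40:1 means cutting height while keeping width.
(1.390)/(2.400) ≈ 0.579 of the area survives, leaving 42.08% discarded.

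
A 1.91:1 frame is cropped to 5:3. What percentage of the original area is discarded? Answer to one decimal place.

The height stays; only width is cut (since 5:3 is narrower than 1.91:1).
Fraction kept = (1.667)/(1.910) ≈ 87.26%, so 12.74% is lost.

12.7%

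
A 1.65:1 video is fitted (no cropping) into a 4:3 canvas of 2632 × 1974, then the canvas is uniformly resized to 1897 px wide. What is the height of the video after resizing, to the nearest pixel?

1150 px

Fitted into 2632×1974, the video spans the width; its height is 2632 / 1.650 ≈ 1595.15 px.
The frame scales by 1897/2632 = 0.7207; 1595.15 × 0.7207 ≈ 1149.70 px.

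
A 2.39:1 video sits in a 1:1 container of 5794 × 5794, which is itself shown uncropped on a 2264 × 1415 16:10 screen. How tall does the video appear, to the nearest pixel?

592 px

First fit — 2.39:1 into 5794×5794 spans the width: 5794.00 × 2424.27.
The 1:1 canvas is height-limited in 2264×1415, giving 1415.00 × 1415.00; scale factor 0.2442.
The video scales with it: height 2424.27 × 0.2442 ≈ 592.05.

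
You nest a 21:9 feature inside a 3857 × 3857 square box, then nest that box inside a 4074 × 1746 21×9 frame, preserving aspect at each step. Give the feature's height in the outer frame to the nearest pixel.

748 px

First fit — 21:9 into 3857×3857 spans the width: 3857.00 × 1653.00.
Second fit — the square canvas into 4074×1746 spans the height: 1746.00 × 1746.00 (×0.4527 from 3857×3857).
Applying the same ×0.4527: 1653.00 → 748.29.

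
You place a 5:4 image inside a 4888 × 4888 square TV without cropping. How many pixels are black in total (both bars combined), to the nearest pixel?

5:4 is wider than square, so it spans the full width.
The image is 4888 × 4/5 ≈ 3910.4000 px tall.
Leftover height: 4888 − 3910.4000 = 977.6000 px.
Across the 4888-px span: 977.6000 × 4888 ≈ 4778509 px.

4778509 pixels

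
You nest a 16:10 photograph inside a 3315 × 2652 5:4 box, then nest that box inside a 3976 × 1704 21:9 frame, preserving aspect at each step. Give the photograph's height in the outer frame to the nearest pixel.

1331 px

First fit — 16:10 into 3315×2652 spans the width: 3315.00 × 2071.88.
5:4 in 3976×1704: fills the height, so the intermediate becomes 2130.00 × 1704.00 — a scale of ×0.6425.
The photograph scales with it: height 2071.88 × 0.6425 ≈ 1331.25.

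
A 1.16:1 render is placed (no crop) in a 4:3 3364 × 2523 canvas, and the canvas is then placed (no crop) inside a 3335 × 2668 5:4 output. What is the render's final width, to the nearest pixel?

2901 px

First fit — 1.16:1 into 3364×2523 spans the height: 2926.68 × 2523.00.
The 4:3 canvas is width-limited in 3335×2668, giving 3335.00 × 2501.25; scale factor 0.9914.
Applying the same ×0.9914: 2926.68 → 2901.45.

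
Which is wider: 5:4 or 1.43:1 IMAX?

5:4 = 1.25 and 1.43; 1.43 > 1.25.

1.43:1 IMAX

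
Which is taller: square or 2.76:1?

square = 1 and 2.76; 2.76 > 1. The smaller width-to-height ratio is the taller frame.

square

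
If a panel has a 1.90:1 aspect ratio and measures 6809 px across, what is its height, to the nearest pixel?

6809 / 1.900 = 3583.68.

3584 px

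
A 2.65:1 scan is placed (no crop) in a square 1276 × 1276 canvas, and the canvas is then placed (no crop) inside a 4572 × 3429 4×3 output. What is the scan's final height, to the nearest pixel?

2.65:1 in 1276×1276: fills the width, so the scan is 1276.00 × 481.51.
Second fit — the square canvas into 4572×3429 spans the height: 3429.00 × 3429.00 (×2.6873 from 1276×1276).
Applying the same ×2.6873: 481.51 → 1293.96.

1294 px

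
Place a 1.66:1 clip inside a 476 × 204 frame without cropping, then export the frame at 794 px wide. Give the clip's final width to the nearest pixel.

565 px

At 476×204 the clip is height-limited, so width = 204 × 1.660 ≈ 338.64 px.
Scaling 476 → 794 is ×1.6681, so the width becomes 338.64 × 1.6681 ≈ 564.87 px.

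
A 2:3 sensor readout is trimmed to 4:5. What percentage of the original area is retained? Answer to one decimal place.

Going from 2:3 to 4:5 means cutting height while keeping width.
Fraction kept = (0.667)/(0.800) ≈ 83.33%.

83.3%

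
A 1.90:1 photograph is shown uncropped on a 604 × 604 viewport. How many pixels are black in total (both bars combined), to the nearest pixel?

1.90:1 is wider than square, so it spans the full width.
Content height = 604 / 1.900 ≈ 317.8947 px.
604 − 317.8947 = 286.1053 px of bars.
Across the 604-px span: 286.1053 × 604 ≈ 172808 px.

172808 pixels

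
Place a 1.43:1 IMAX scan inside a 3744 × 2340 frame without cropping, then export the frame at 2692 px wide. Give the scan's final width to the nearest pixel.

2406 px

Fitted into 3744×2340, the scan spans the height; its width is 2340 × 1.430 ≈ 3346.20 px.
Scaling 3744 → 2692 is ×0.7190, so the width becomes 3346.20 × 0.7190 ≈ 2405.97 px.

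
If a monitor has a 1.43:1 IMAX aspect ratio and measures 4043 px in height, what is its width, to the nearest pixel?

Width = 4043 × 1.430 = 5781.49.

5781 px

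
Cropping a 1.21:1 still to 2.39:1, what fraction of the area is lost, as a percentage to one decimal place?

2.39:1 is wider than 1.21:1, so the crop keeps the full width and trims the height.
Fraction kept = (1.210)/(2.390) ≈ 50.63%, so 49.37% is lost.

49.4%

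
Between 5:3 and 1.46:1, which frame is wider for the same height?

5:3 = 1.667 and 1.46; 1.667 > 1.46.

5:3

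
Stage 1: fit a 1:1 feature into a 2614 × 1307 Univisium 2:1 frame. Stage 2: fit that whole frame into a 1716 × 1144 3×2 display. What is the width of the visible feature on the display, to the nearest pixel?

858 px

First fit — 1:1 into 2614×1307 spans the height: 1307.00 × 1307.00.
Second fit — the Univisium 2:1 canvas into 1716×1144 spans the width: 1716.00 × 858.00 (×0.6565 from 2614×1307).
The feature scales with it: width 1307.00 × 0.6565 ≈ 858.00.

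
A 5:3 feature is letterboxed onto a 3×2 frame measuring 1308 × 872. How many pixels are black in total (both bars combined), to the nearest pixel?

114058 pixels

Since 1.667 > 1.500, the feature is width-limited.
Content height = 1308 × 3/5 ≈ 784.8000 px.
Black = 872 − 784.8000 = 87.2000 px.
Across the 1308-px span: 87.2000 × 1308 ≈ 114058 px.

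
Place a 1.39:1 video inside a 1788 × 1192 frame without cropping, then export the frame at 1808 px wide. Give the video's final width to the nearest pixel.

In the 1788×1192 frame the video fills the height: width = 1192 × 1.390 ≈ 1656.88 px.
Scaling 1788 → 1808 is ×1.0112, so the width becomes 1656.88 × 1.0112 ≈ 1675.41 px.

1675 px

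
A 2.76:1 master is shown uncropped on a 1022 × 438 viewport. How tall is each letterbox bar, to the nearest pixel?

Since 2.760 > 2.333, the master is width-limited.
Content height = 1022 / 2.760 ≈ 370.29 px.
438 − 370.29 = 67.71 px of bars (33.86 each).

34 px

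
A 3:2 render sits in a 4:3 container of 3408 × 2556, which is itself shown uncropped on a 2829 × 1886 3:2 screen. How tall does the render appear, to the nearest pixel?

3:2 in 3408×2556: fills the width, so the render is 3408.00 × 2272.00.
The 4:3 canvas is height-limited in 2829×1886, giving 2514.67 × 1886.00; scale factor 0.7379.
So the render's height is 2272.00 × 0.7379 ≈ 1676.44.

1676 px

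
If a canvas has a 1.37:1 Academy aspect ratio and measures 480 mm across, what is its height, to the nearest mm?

350 mm

480 / 1.370 = 350.36.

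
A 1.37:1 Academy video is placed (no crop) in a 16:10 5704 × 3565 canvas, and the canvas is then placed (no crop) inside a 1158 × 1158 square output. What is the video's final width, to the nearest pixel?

992 px

Inside the 5704×3565 canvas the video is height-limited at 4884.05 × 3565.00.
Second fit — the 16:10 canvas into 1158×1158 spans the width: 1158.00 × 723.75 (×0.2030 from 5704×3565).
The video scales with it: width 4884.05 × 0.2030 ≈ 991.54.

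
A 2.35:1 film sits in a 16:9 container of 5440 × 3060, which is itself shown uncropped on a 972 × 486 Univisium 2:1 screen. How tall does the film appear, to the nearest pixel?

First fit — 2.35:1 into 5440×3060 spans the width: 5440.00 × 2314.89.
16:9 in 972×486: fills the height, so the intermediate becomes 864.00 × 486.00 — a scale of ×0.1588.
Applying the same ×0.1588: 2314.89 → 367.66.

368 px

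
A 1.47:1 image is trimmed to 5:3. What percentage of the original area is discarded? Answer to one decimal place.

11.8%

The width stays; only height is cut (since 5:3 is wider than 1.47:1).
Area ratio = (1.470)/(1.667) = 88.20%; the remaining 11.80% is cropped out.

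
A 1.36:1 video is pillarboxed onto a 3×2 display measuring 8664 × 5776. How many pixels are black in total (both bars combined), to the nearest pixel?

4670705 pixels

1.36:1 is narrower than 3×2, so it spans the full height.
That makes the image 7855.3600 px wide (5776 × 1.360).
Black = 8664 − 7855.3600 = 808.6400 px.
Bar area = 808.6400 × 5776 ≈ 4670705 px.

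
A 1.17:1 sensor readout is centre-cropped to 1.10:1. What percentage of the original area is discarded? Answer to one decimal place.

1.10:1 is narrower than 1.17:1, so the crop keeps the full height and trims the width.
(1.100)/(1.170) ≈ 0.940 of the area survives, leaving 5.98% discarded.

6.0%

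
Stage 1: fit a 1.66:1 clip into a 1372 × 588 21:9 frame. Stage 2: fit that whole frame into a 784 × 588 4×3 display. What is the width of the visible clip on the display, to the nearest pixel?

First fit — 1.66:1 into 1372×588 spans the height: 976.08 × 588.00.
21:9 in 784×588: fills the width, so the intermediate becomes 784.00 × 336.00 — a scale of ×0.5714.
Applying the same ×0.5714: 976.08 → 557.76.

558 px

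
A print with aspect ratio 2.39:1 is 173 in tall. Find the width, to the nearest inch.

413 in

173 × 2.390 = 413.47.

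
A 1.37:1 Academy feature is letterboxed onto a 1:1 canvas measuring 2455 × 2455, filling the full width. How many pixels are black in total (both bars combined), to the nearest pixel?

1627737 pixels

The feature is 2455 / 1.370 ≈ 1791.9708 px tall.
2455 − 1791.9708 = 663.0292 px of bars.
Bar area = 663.0292 × 2455 ≈ 1627737 px.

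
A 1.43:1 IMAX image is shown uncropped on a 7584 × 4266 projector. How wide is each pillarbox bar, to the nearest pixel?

Since 1.430 < 1.778, the image is height-limited.
Content width = 4266 × 1.430 ≈ 6100.38 px.
Leftover width: 7584 − 6100.38 = 1483.62 px → 741.81 each side.

742 px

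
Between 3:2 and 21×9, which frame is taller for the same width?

3:2

3:2 = 1.5 and 21×9 = 2.333; 2.333 > 1.5. The smaller width-to-height ratio is the taller frame.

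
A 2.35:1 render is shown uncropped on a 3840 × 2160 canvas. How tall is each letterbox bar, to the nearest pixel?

2.35:1 (2.350) > 16:9 (1.778), so the render fills the width.
Content height = 3840 / 2.350 ≈ 1634.04 px.
Black = 2160 − 1634.04 = 525.96 px, or 262.98 per bar.

263 px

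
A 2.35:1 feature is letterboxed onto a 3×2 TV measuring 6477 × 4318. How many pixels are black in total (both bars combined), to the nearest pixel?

2.35:1 (2.350) > 3×2 (1.500), so the feature fills the width.
That makes the image 2756.1702 px tall (6477 / 2.350).
Leftover height: 4318 − 2756.1702 = 1561.8298 px.
Across the 6477-px span: 1561.8298 × 6477 ≈ 10115972 px.

10115972 pixels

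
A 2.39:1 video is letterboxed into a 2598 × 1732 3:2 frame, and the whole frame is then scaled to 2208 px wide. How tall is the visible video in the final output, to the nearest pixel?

924 px

In the 2598×1732 frame the video fills the width: height = 2598 / 2.390 ≈ 1087.03 px.
Resizing to 2208 px wide multiplies everything by 0.8499: 1087.03 → 923.85 px.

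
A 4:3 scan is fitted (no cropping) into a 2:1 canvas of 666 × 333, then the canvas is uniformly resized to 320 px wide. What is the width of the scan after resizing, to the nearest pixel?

213 px

At 666×333 the scan is height-limited, so width = 333 × 4/3 ≈ 444.00 px.
Resizing to 320 px wide multiplies everything by 0.4805: 444.00 → 213.33 px.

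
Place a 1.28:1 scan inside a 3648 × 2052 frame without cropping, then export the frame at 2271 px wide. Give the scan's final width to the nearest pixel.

1635 px

In the 3648×2052 frame the scan fills the height: width = 2052 × 1.280 ≈ 2626.56 px.
The frame scales by 2271/3648 = 0.6225; 2626.56 × 0.6225 ≈ 1635.12 px.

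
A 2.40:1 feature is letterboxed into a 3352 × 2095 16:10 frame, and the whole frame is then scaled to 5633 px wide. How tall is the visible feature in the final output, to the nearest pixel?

2347 px

In the 3352×2095 frame the feature fills the width: height = 3352 / 2.400 ≈ 1396.67 px.
Scaling 3352 → 5633 is ×1.6805, so the height becomes 1396.67 × 1.6805 ≈ 2347.08 px.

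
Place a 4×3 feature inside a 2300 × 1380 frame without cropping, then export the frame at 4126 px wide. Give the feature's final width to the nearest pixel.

3301 px

At 2300×1380 the feature is height-limited, so width = 1380 × 4/3 ≈ 1840.00 px.
The frame scales by 4126/2300 = 1.7939; 1840.00 × 1.7939 ≈ 3300.80 px.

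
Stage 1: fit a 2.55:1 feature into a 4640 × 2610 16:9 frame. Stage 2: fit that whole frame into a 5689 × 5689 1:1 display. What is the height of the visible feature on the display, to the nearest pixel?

First fit — 2.55:1 into 4640×2610 spans the width: 4640.00 × 1819.61.
16:9 in 5689×5689: fills the width, so the intermediate becomes 5689.00 × 3200.06 — a scale of ×1.2261.
The feature scales with it: height 1819.61 × 1.2261 ≈ 2230.98.

2231 px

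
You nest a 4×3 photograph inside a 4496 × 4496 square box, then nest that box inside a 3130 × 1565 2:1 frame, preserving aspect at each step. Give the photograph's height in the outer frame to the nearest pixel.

First fit — 4×3 into 4496×4496 spans the width: 4496.00 × 3372.00.
The square canvas is height-limited in 3130×1565, giving 1565.00 × 1565.00; scale factor 0.3481.
So the photograph's height is 3372.00 × 0.3481 ≈ 1173.75.

1174 px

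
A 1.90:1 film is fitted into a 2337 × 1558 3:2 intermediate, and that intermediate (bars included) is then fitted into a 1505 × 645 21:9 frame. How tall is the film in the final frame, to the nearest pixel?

509 px

First fit — 1.90:1 into 2337×1558 spans the width: 2337.00 × 1230.00.
The 3:2 canvas is height-limited in 1505×645, giving 967.50 × 645.00; scale factor 0.4140.
So the film's height is 1230.00 × 0.4140 ≈ 509.21.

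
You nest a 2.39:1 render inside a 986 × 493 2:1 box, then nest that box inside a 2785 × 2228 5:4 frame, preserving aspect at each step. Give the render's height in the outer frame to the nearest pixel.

1165 px

2.39:1 in 986×493: fills the width, so the render is 986.00 × 412.55.
2:1 in 2785×2228: fills the width, so the intermediate becomes 2785.00 × 1392.50 — a scale of ×2.8245.
The render scales with it: height 412.55 × 2.8245 ≈ 1165.27.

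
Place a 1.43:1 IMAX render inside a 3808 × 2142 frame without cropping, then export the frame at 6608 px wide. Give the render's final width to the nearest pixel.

5315 px

In the 3808×2142 frame the render fills the height: width = 2142 × 1.430 ≈ 3063.06 px.
Scaling 3808 → 6608 is ×1.7353, so the width becomes 3063.06 × 1.7353 ≈ 5315.31 px.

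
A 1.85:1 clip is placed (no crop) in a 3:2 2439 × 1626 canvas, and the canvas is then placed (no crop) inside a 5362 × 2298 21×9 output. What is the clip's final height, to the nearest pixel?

1.85:1 in 2439×1626: fills the width, so the clip is 2439.00 × 1318.38.
The 3:2 canvas is height-limited in 5362×2298, giving 3447.00 × 2298.00; scale factor 1.4133.
So the clip's height is 1318.38 × 1.4133 ≈ 1863.24.

1863 px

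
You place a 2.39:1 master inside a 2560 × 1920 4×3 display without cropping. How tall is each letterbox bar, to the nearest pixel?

2.39:1 is wider than 4×3, so it spans the full width.
The master is 2560 / 2.390 ≈ 1071.13 px tall.
1920 − 1071.13 = 848.87 px of bars (424.44 each).

424 px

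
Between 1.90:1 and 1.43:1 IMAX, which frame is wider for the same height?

1.90:1

1.9 and 1.43; 1.9 > 1.43.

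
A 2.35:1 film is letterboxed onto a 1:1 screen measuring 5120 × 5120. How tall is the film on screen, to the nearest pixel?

2179 px

Since 2.350 > 1.000, the film is width-limited.
The film is 5120 / 2.350 ≈ 2178.72 px tall.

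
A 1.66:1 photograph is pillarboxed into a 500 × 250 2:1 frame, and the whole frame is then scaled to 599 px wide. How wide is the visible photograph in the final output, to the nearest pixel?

In the 500×250 frame the photograph fills the height: width = 250 × 1.660 ≈ 415.00 px.
The frame scales by 599/500 = 1.1980; 415.00 × 1.1980 ≈ 497.17 px.

497 px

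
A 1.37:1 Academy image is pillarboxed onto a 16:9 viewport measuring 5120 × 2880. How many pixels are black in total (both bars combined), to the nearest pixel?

1.37:1 Academy (1.370) < 16:9 (1.778), so the image fills the height.
That makes the image 3945.6000 px wide (2880 × 1.370).
Leftover width: 5120 − 3945.6000 = 1174.4000 px.
Across the 2880-px span: 1174.4000 × 2880 ≈ 3382272 px.

3382272 pixels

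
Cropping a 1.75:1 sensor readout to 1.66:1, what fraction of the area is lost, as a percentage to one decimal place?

5.1%

1.66:1 is narrower than 1.75:1, so the crop keeps the full height and trims the width.
Fraction kept = (1.660)/(1.750) ≈ 94.86%, so 5.14% is lost.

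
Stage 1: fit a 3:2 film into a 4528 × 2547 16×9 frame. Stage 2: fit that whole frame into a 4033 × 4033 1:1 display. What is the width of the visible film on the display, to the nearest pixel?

First fit — 3:2 into 4528×2547 spans the height: 3820.50 × 2547.00.
16×9 in 4033×4033: fills the width, so the intermediate becomes 4033.00 × 2268.56 — a scale of ×0.8907.
The film scales with it: width 3820.50 × 0.8907 ≈ 3402.84.

3403 px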